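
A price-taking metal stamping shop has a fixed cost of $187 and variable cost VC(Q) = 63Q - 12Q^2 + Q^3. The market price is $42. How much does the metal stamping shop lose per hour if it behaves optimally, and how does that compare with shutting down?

Profit = -$89 at Q = 7

AVC = 63 - 12Q + Q^2 has its minimum $27 at Q = 6; price $42 clears that bar, so the firm operates.
With MC = 63 - 24Q + 3Q^2, P = MC on the upward-sloping part at Q* = 7.
TR = 42·7 = 294. TC = 187 + 196 = 383. Profit = 294 − 383 = -$89.
Shutting down would mean losing the fixed cost of $187, so operating at a loss of $89 is better by $98.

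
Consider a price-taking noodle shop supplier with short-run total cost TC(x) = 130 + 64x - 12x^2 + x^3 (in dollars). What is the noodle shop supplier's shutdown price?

$28 per unit

Short-run supply begins at min AVC. From VC = 64x - 12x^2 + x^3, AVC = 64 - 12x + x^2.
At the minimum of AVC, MC = AVC. MC = 64 - 24x + 3x^2; setting MC = AVC gives 2x^2 - 12x = 0, so x = 6. min AVC = 28.
So the shutdown price is $28.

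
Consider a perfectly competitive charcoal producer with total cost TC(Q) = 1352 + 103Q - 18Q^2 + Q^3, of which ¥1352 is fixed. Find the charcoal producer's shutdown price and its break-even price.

Shutdown price = ¥22; break-even price = ¥142

Shutdown price = min AVC. AVC = 103 - 18Q + Q^2, with vertex at Q = 9 and minimum ¥22.
ATC = 1352/Q + 103 - 18Q + Q^2. Setting dATC/dQ = −1352/Q^2 − 18 + 2Q = 0 gives Q = 13 (since 2·13^3 − 18·13^2 = 1352).
min ATC = 1352/13 + 103 − 18·13 + 13^2 = ¥142. That is the break-even price.
Between these two prices the firm operates at a loss; above ¥142 it earns a profit.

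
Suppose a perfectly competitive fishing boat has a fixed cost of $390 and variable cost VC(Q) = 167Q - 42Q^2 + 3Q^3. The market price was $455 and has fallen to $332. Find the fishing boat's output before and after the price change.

Output falls from 12 to 11

MC = 167 - 84Q + 9Q^2; the shutdown threshold is min AVC = $20 (at Q = 7).
At P = $455 ≥ min AVC, set P = MC on the rising branch: Q = 12.
At P = $332 ≥ min AVC, set P = MC: Q = 11. The firm stays open but cuts output.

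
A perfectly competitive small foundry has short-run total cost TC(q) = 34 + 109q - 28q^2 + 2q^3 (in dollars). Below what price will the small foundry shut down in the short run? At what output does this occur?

$11 per unit, at q = 7

The firm shuts down when price falls below the minimum of average variable cost. AVC = VC/q = 109 - 28q + 2q^2.
dAVC/dq = -28 + 4q = 0 gives q = 7. min AVC = 109 - 28·7 + 2·7^2 = 11.
The firm shuts down for any P below $11.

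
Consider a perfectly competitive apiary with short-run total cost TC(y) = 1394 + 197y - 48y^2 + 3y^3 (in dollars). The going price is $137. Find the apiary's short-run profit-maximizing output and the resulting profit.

AVC = 197 - 48y + 3y^2; min AVC = $5 at y = 8. Since P = $137 ≥ min AVC, the firm produces.
With MC = 197 - 96y + 9y^2, P = MC on the upward-sloping part at y* = 10.
TR = 137·10 = 1370. TC = 1394 + 170 = 1564. Profit = 1370 − 1564 = -$194.
Shutting down would mean losing the fixed cost of $1394, so operating at a loss of $194 is better by $1200.

Profit = -$194 at y = 10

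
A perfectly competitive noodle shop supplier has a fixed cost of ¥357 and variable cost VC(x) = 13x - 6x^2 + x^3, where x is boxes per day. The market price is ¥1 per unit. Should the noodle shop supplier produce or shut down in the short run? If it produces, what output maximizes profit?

Shut down

From TC, MC = TC'(x) = 13 - 12x + 3x^2 and AVC = VC/x = 13 - 6x + x^2.
AVC is minimized where dAVC/dx = -6 + 2x = 0, at x = 3; min AVC = 13 - 6·3 + 3^2 = ¥4.
Since P = ¥1 < min AVC = ¥4, price fails to cover variable cost at any output.
Shutting down limits the loss to fixed cost, ¥357.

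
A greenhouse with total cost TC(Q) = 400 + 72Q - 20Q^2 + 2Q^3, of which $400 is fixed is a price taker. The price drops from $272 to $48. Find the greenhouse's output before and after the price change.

Output falls from 10 to 6

AVC = 72 - 20Q + 2Q^2, minimized at Q = 5 where min AVC = $22. MC = 72 - 40Q + 6Q^2.
With P = $272 above the shutdown price, P = MC gives Q = 10.
At P = $48 ≥ min AVC, set P = MC: Q = 6. The firm stays open but cuts output.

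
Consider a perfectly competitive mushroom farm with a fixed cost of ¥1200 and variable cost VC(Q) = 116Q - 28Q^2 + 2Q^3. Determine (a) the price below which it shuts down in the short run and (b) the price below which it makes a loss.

Shutdown price = ¥18; break-even price = ¥156

AVC = 116 - 28Q + 2Q^2; minimized at Q = 7, giving min AVC = ¥18. That is the shutdown price.
ATC = 1200/Q + 116 - 28Q + 2Q^2. Setting dATC/dQ = −1200/Q^2 − 28 + 4Q = 0 gives Q = 10 (since 4·10^3 − 28·10^2 = 1200).
min ATC = 1200/10 + 116 − 28·10 + 2·10^2 = ¥156. That is the break-even price.
Between these two prices the firm operates at a loss; above ¥156 it earns a profit.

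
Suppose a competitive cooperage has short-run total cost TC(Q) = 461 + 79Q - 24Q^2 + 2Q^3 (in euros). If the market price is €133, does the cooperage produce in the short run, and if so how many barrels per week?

Produce at Q = 9

Strip out fixed cost: VC = 79Q - 24Q^2 + 2Q^3. Then AVC = 79 - 24Q + 2Q^2 and MC = 79 - 48Q + 6Q^2.
The AVC parabola has its vertex at Q = 24/4 = 6, where AVC = 79 - 24·6 + 2·6^2 = €7.
P = €133 exceeds min AVC = €7, so the firm stays open.
Set P = MC: 133 = 79 - 48Q + 6Q^2 → -54 - 48Q + 6Q^2 = 0. The roots are Q = -1 and Q = 9; the profit-maximizing output is on the rising part of MC, so Q* = 9.
Check: AVC at Q = 9 is €25 ≤ P, so revenue covers variable cost.
Profit = P·Q − TC = 133·9 − 686 = €511.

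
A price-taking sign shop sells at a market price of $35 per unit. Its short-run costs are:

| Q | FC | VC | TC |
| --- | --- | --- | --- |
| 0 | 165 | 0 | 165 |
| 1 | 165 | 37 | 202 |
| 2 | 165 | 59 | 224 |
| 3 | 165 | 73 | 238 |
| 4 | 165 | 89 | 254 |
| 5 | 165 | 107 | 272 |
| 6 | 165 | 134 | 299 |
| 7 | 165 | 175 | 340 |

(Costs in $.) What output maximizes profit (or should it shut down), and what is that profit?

Profit at each row (π = 35Q − TC): Q=0: -165; Q=1: -167; Q=2: -154; Q=3: -133; Q=4: -114; Q=5: -97; Q=6: -89; Q=7: -95.
Profit is maximized at Q = 6. AVC there is 134/6 = $22.33 ≤ P, so producing beats shutting down (which would give -$165).

Q = 6; profit = -$89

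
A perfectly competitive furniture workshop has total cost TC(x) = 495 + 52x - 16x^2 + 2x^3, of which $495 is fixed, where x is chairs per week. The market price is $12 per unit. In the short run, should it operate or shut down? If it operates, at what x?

Shut down

Variable cost is VC = 52x - 16x^2 + 2x^3, so AVC = VC/x = 52 - 16x + 2x^2 and MC = dTC/dx = 52 - 32x + 6x^2.
AVC is minimized where dAVC/dx = -16 + 4x = 0, at x = 4; min AVC = 52 - 16·4 + 2·4^2 = $20.
P = $12 lies below min AVC = $20; no output level covers variable cost.
Best response: produce nothing and absorb the $495 fixed cost.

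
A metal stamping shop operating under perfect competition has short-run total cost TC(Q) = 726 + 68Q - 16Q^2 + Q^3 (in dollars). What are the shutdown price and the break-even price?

Shutdown price = $4; break-even price = $79

AVC = 68 - 16Q + Q^2; minimized at Q = 8, giving min AVC = $4. That is the shutdown price.
ATC = 726/Q + 68 - 16Q + Q^2. Setting dATC/dQ = −726/Q^2 − 16 + 2Q = 0 gives Q = 11 (since 2·11^3 − 16·11^2 = 726).
min ATC = 726/11 + 68 − 16·11 + 11^2 = $79. That is the break-even price.
For $4 ≤ P < $79 the firm produces at a loss; below $4 it shuts down.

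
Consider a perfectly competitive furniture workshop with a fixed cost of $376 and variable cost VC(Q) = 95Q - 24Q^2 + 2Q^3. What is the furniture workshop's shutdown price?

The shutdown price is the minimum of AVC. VC = 95Q - 24Q^2 + 2Q^3, so AVC = 95 - 24Q + 2Q^2.
At the minimum of AVC, MC = AVC. MC = 95 - 48Q + 6Q^2; setting MC = AVC gives 4Q^2 - 24Q = 0, so Q = 6. min AVC = 23.
The firm shuts down for any P below $23.

$23 per unit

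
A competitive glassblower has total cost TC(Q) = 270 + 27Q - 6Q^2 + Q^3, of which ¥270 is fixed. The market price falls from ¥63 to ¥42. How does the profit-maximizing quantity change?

Output falls from 6 to 5

AVC = 27 - 6Q + Q^2, minimized at Q = 3 where min AVC = ¥18. MC = 27 - 12Q + 3Q^2.
With P = ¥63 above the shutdown price, P = MC gives Q = 6.
At P = ¥42 ≥ min AVC, set P = MC: Q = 5. The firm stays open but cuts output.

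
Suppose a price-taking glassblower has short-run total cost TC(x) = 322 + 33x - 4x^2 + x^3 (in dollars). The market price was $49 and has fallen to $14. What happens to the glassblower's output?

Output falls from 4 to 0 (the firm shuts down)

AVC = 33 - 4x + x^2, minimized at x = 2 where min AVC = $29. MC = 33 - 8x + 3x^2.
With P = $49 above the shutdown price, P = MC gives x = 4.
At P = $14 < min AVC = $29, price no longer covers variable cost at any output, so the firm shuts down: x = 0.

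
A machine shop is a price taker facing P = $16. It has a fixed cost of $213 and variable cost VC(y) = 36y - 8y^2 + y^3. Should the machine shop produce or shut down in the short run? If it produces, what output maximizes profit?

From TC, MC = TC'(y) = 36 - 16y + 3y^2 and AVC = VC/y = 36 - 8y + y^2.
AVC hits its minimum where MC = AVC, at y = 4, giving min AVC = 36 - 8·4 + 4^2 = $20.
P = $16 lies below min AVC = $20; no output level covers variable cost.
Shutting down limits the loss to fixed cost, $213.

Shut down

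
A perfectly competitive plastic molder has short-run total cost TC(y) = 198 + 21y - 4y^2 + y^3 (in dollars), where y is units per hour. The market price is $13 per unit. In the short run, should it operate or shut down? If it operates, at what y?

Strip out fixed cost: VC = 21y - 4y^2 + y^3. Then AVC = 21 - 4y + y^2 and MC = 21 - 8y + 3y^2.
AVC hits its minimum where MC = AVC, at y = 2, giving min AVC = 21 - 4·2 + 2^2 = $17.
Since P = $13 < min AVC = $17, price fails to cover variable cost at any output.
Shutting down limits the loss to fixed cost, $198.

Shut down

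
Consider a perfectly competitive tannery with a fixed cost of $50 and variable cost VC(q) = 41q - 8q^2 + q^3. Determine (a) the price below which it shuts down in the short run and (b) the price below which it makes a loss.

Shutdown price = $25; break-even price = $36

AVC = 41 - 8q + q^2; minimized at q = 4, giving min AVC = $25. That is the shutdown price.
ATC = 50/q + 41 - 8q + q^2. Setting dATC/dq = −50/q^2 − 8 + 2q = 0 gives q = 5 (since 2·5^3 − 8·5^2 = 50).
min ATC = 50/5 + 41 − 8·5 + 5^2 = $36. That is the break-even price.
For $25 ≤ P < $36 the firm produces at a loss; below $25 it shuts down.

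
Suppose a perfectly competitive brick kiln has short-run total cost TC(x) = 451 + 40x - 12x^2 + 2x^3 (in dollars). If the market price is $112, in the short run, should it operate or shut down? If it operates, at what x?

Produce at x = 6

Variable cost is VC = 40x - 12x^2 + 2x^3, so AVC = VC/x = 40 - 12x + 2x^2 and MC = dTC/dx = 40 - 24x + 6x^2.
The AVC parabola has its vertex at x = 12/4 = 3, where AVC = 40 - 12·3 + 2·3^2 = $22.
P = $112 exceeds min AVC = $22, so the firm stays open.
Solving P = MC: -72 - 24x + 6x^2 = 0 ⇒ x = -2 or 6. On the upward-sloping branch, x* = 6.
Check: AVC at x = 6 is $40 ≤ P, so revenue covers variable cost.
Profit = P·x − TC = 112·6 − 691 = -$19, a loss, but smaller than the $451 fixed cost the firm would lose by shutting down.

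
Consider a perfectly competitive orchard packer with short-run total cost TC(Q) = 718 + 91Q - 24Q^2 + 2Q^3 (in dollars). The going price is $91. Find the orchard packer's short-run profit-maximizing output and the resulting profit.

AVC = 91 - 24Q + 2Q^2; min AVC = $19 at Q = 6. Since P = $91 ≥ min AVC, the firm produces.
With MC = 91 - 48Q + 6Q^2, P = MC on the upward-sloping part at Q* = 8.
TR = 91·8 = 728. TC = 718 + 216 = 934. Profit = 728 − 934 = -$206.
By producing, the firm covers all variable cost plus $512 of fixed cost; shutting down would lose the full $718.

Profit = -$206 at Q = 8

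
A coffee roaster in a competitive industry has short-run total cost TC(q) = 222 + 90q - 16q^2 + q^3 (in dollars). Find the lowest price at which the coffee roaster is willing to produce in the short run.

The firm shuts down when price falls below the minimum of average variable cost. AVC = VC/q = 90 - 16q + q^2.
At the minimum of AVC, MC = AVC. MC = 90 - 32q + 3q^2; setting MC = AVC gives 2q^2 - 16q = 0, so q = 8. min AVC = 26.
So the shutdown price is $26.

$26 per unit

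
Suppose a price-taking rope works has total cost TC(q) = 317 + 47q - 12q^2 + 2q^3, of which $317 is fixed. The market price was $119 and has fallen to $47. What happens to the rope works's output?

MC = 47 - 24q + 6q^2; the shutdown threshold is min AVC = $29 (at q = 3).
At P = $119 ≥ min AVC, set P = MC on the rising branch: q = 6.
At P = $47 ≥ min AVC, set P = MC: q = 4. The firm stays open but cuts output.

Output falls from 6 to 4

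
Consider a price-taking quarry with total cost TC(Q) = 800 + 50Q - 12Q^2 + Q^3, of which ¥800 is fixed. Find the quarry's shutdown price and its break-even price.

Shutdown price = ¥14; break-even price = ¥110

AVC = 50 - 12Q + Q^2; minimized at Q = 6, giving min AVC = ¥14. That is the shutdown price.
ATC = 800/Q + 50 - 12Q + Q^2. Setting dATC/dQ = −800/Q^2 − 12 + 2Q = 0 gives Q = 10 (since 2·10^3 − 12·10^2 = 800).
min ATC = 800/10 + 50 − 12·10 + 10^2 = ¥110. That is the break-even price.
For ¥14 ≤ P < ¥110 the firm produces at a loss; below ¥14 it shuts down.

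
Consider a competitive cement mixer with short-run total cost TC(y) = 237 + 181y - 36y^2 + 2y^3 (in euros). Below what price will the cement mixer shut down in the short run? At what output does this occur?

€19 per unit, at y = 9

Short-run supply begins at min AVC. From VC = 181y - 36y^2 + 2y^3, AVC = 181 - 36y + 2y^2.
dAVC/dy = -36 + 4y = 0 gives y = 9. min AVC = 181 - 36·9 + 2·9^2 = 19.
For P < €19 the firm produces nothing.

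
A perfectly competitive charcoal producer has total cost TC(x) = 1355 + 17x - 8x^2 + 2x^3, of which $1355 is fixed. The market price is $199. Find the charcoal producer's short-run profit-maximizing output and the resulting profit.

Profit = -$375 at x = 7

AVC = 17 - 8x + 2x^2; min AVC = $9 at x = 2. Since P = $199 ≥ min AVC, the firm produces.
MC = 17 - 16x + 6x^2. Setting P = MC and taking the root on the rising branch gives x* = 7.
TR = 199·7 = 1393. TC = 1355 + 413 = 1768. Profit = 1393 − 1768 = -$375.
That loss of $375 beats the $1355 the firm would lose by shutting down; producing recovers $980 of fixed cost.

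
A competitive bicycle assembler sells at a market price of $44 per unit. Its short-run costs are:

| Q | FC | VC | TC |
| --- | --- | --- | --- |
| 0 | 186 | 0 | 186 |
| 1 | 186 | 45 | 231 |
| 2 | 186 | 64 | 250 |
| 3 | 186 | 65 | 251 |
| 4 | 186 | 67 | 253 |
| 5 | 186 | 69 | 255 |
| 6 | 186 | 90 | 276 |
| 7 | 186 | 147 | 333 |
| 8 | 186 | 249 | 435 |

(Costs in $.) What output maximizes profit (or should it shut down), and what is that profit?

Profit at each row (π = 44Q − TC): Q=0: -186; Q=1: -187; Q=2: -162; Q=3: -119; Q=4: -77; Q=5: -35; Q=6: -12; Q=7: -25; Q=8: -83.
Profit is maximized at Q = 6. AVC there is 90/6 = $15 ≤ P, so producing beats shutting down (which would give -$186).

Q = 6; profit = -$12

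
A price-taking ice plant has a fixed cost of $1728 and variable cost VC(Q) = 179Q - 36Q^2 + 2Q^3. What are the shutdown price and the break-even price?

Shutdown price = min AVC. AVC = 179 - 36Q + 2Q^2, with vertex at Q = 9 and minimum $17.
ATC = 1728/Q + 179 - 36Q + 2Q^2. Setting dATC/dQ = −1728/Q^2 − 36 + 4Q = 0 gives Q = 12 (since 4·12^3 − 36·12^2 = 1728).
min ATC = 1728/12 + 179 − 36·12 + 2·12^2 = $179. That is the break-even price.
Between these two prices the firm operates at a loss; above $179 it earns a profit.

Shutdown price = $17; break-even price = $179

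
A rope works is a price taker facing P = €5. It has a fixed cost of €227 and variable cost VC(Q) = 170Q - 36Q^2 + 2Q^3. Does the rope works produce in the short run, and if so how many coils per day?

Strip out fixed cost: VC = 170Q - 36Q^2 + 2Q^3. Then AVC = 170 - 36Q + 2Q^2 and MC = 170 - 72Q + 6Q^2.
The AVC parabola has its vertex at Q = 36/4 = 9, where AVC = 170 - 36·9 + 2·9^2 = €8.
With P < min AVC (€5 < €8), every unit sold adds to the loss.
Best response: produce nothing and absorb the €227 fixed cost.

Shut down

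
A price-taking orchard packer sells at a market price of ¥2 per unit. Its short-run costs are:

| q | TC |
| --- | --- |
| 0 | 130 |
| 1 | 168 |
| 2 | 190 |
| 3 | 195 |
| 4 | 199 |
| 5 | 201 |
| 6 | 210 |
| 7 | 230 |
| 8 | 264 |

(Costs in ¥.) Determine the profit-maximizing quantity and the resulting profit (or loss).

Profit at each row (π = 2q − TC): q=0: -130; q=1: -166; q=2: -186; q=3: -189; q=4: -191; q=5: -191; q=6: -198; q=7: -216; q=8: -248.
Profit is highest at q = 0. Equivalently, the lowest AVC in the table is 80/6 ≈ ¥13.33 at q = 6, and P = ¥2 falls below it — price never covers variable cost, so the firm shuts down and loses only its fixed cost.

q = 0 (shut down); profit = -¥130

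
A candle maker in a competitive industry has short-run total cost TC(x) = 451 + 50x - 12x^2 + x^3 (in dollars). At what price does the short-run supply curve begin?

Short-run supply begins at min AVC. From VC = 50x - 12x^2 + x^3, AVC = 50 - 12x + x^2.
dAVC/dx = -12 + 2x = 0 gives x = 6. min AVC = 50 - 12·6 + 6^2 = 14.
The firm shuts down for any P below $14.

$14 per unit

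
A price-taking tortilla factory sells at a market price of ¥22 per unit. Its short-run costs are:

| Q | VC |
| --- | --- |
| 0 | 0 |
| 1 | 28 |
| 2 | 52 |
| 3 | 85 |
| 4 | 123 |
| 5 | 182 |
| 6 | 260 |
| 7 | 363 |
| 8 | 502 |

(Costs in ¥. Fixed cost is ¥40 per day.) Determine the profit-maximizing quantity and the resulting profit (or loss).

Profit at each row (π = 22Q − TC): Q=0: -40; Q=1: -46; Q=2: -48; Q=3: -59; Q=4: -75; Q=5: -112; Q=6: -168; Q=7: -249; Q=8: -366.
Profit is highest at Q = 0. Equivalently, the lowest AVC in the table is 52/2 ≈ ¥26 at Q = 2, and P = ¥22 falls below it — price never covers variable cost, so the firm shuts down and loses only its fixed cost.

Q = 0 (shut down); profit = -¥40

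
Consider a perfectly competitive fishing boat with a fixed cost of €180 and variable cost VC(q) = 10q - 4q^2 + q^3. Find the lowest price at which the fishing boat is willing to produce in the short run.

Short-run supply begins at min AVC. From VC = 10q - 4q^2 + q^3, AVC = 10 - 4q + q^2.
At the minimum of AVC, MC = AVC. MC = 10 - 8q + 3q^2; setting MC = AVC gives 2q^2 - 4q = 0, so q = 2. min AVC = 6.
The firm shuts down for any P below €6.

€6 per unit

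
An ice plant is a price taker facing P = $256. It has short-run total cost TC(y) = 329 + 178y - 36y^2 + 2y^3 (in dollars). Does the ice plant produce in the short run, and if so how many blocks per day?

Produce at y = 13

Strip out fixed cost: VC = 178y - 36y^2 + 2y^3. Then AVC = 178 - 36y + 2y^2 and MC = 178 - 72y + 6y^2.
AVC is minimized where dAVC/dy = -36 + 4y = 0, at y = 9; min AVC = 178 - 36·9 + 2·9^2 = $16.
P = $256 exceeds min AVC = $16, so the firm stays open.
P = MC gives -78 - 72y + 6y^2 = 0, with roots -1 and 13. Take the larger (rising MC): y* = 13.
Check: AVC at y = 13 is $48 ≤ P, so revenue covers variable cost.
Profit = P·y − TC = 256·13 − 953 = $2375.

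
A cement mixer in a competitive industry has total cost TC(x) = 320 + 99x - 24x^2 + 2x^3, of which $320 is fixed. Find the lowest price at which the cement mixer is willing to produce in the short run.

$27 per unit

Short-run supply begins at min AVC. From VC = 99x - 24x^2 + 2x^3, AVC = 99 - 24x + 2x^2.
dAVC/dx = -24 + 4x = 0 gives x = 6. min AVC = 99 - 24·6 + 2·6^2 = 27.
The firm shuts down for any P below $27.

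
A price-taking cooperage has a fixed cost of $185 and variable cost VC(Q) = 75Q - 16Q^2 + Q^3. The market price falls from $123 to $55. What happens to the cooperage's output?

Output falls from 12 to 10

AVC = 75 - 16Q + Q^2, minimized at Q = 8 where min AVC = $11. MC = 75 - 32Q + 3Q^2.
With P = $123 above the shutdown price, P = MC gives Q = 12.
At P = $55 ≥ min AVC, set P = MC: Q = 10. The firm stays open but cuts output.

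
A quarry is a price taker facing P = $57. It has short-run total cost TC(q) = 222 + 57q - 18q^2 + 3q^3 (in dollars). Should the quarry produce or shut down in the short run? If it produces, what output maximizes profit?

Produce at q = 4

Variable cost is VC = 57q - 18q^2 + 3q^3, so AVC = VC/q = 57 - 18q + 3q^2 and MC = dTC/dq = 57 - 36q + 9q^2.
AVC hits its minimum where MC = AVC, at q = 3, giving min AVC = 57 - 18·3 + 3·3^2 = $30.
Because $57 ≥ $30, revenue can cover variable cost; the firm operates.
P = MC gives -36q + 9q^2 = 0, with roots 0 and 4. Take the larger (rising MC): q* = 4.
Check: AVC at q = 4 is $33 ≤ P, so revenue covers variable cost.
Profit = P·q − TC = 57·4 − 354 = -$126, a loss, but smaller than the $222 fixed cost the firm would lose by shutting down.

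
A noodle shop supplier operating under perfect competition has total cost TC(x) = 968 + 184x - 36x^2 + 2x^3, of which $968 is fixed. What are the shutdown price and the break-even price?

Shutdown price = $22; break-even price = $118

Shutdown price = min AVC. AVC = 184 - 36x + 2x^2, with vertex at x = 9 and minimum $22.
ATC = 968/x + 184 - 36x + 2x^2. Setting dATC/dx = −968/x^2 − 36 + 4x = 0 gives x = 11 (since 4·11^3 − 36·11^2 = 968).
min ATC = 968/11 + 184 − 36·11 + 2·11^2 = $118. That is the break-even price.
For $22 ≤ P < $118 the firm produces at a loss; below $22 it shuts down.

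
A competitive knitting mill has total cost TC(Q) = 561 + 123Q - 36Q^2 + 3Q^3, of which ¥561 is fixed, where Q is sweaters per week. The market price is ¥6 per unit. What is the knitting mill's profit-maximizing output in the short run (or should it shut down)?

Shut down

Variable cost is VC = 123Q - 36Q^2 + 3Q^3, so AVC = VC/Q = 123 - 36Q + 3Q^2 and MC = dTC/dQ = 123 - 72Q + 9Q^2.
AVC is minimized where dAVC/dQ = -36 + 6Q = 0, at Q = 6; min AVC = 123 - 36·6 + 3·6^2 = ¥15.
With P < min AVC (¥6 < ¥15), every unit sold adds to the loss.
The firm minimizes its loss by shutting down and losing only its fixed cost of ¥561.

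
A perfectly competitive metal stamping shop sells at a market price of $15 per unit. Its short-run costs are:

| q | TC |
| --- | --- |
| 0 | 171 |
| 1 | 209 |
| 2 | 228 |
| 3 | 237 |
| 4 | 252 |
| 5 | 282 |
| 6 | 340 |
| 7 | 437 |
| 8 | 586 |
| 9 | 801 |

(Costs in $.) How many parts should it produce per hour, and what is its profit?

q = 0 (shut down); profit = -$171

Compute π = P·q − TC at each output: q=0: -171; q=1: -194; q=2: -198; q=3: -192; q=4: -192; q=5: -207; q=6: -250; q=7: -332; q=8: -466; q=9: -666.
Profit is highest at q = 0. Equivalently, the lowest AVC in the table is 81/4 ≈ $20.25 at q = 4, and P = $15 falls below it — price never covers variable cost, so the firm shuts down and loses only its fixed cost.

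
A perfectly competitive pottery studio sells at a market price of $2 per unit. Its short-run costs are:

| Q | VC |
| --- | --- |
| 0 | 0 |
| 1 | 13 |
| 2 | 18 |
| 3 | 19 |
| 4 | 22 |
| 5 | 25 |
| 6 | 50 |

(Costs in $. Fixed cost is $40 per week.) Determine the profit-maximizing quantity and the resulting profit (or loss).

Profit at each row (π = 2Q − TC): Q=0: -40; Q=1: -51; Q=2: -54; Q=3: -53; Q=4: -54; Q=5: -55; Q=6: -78.
Profit is highest at Q = 0. Equivalently, the lowest AVC in the table is 25/5 ≈ $5 at Q = 5, and P = $2 falls below it — price never covers variable cost, so the firm shuts down and loses only its fixed cost.

Q = 0 (shut down); profit = -$40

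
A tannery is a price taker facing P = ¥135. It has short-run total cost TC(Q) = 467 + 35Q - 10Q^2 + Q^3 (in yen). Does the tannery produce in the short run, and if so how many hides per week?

From TC, MC = TC'(Q) = 35 - 20Q + 3Q^2 and AVC = VC/Q = 35 - 10Q + Q^2.
AVC hits its minimum where MC = AVC, at Q = 5, giving min AVC = 35 - 10·5 + 5^2 = ¥10.
Because ¥135 ≥ ¥10, revenue can cover variable cost; the firm operates.
Solving P = MC: -100 - 20Q + 3Q^2 = 0 ⇒ Q = -10/3 or 10. On the upward-sloping branch, Q* = 10.
Check: AVC at Q = 10 is ¥35 ≤ P, so revenue covers variable cost.
Profit = P·Q − TC = 135·10 − 817 = ¥533.

Produce at Q = 10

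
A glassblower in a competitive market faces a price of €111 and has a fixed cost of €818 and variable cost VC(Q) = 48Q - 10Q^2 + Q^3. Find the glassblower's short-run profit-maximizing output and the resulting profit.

Profit = -€170 at Q = 9

AVC = 48 - 10Q + Q^2; min AVC = €23 at Q = 5. Since P = €111 ≥ min AVC, the firm produces.
MC = 48 - 20Q + 3Q^2. Setting P = MC and taking the root on the rising branch gives Q* = 9.
TR = 111·9 = 999. TC = 818 + 351 = 1169. Profit = 999 − 1169 = -€170.
Shutting down would mean losing the fixed cost of €818, so operating at a loss of €170 is better by €648.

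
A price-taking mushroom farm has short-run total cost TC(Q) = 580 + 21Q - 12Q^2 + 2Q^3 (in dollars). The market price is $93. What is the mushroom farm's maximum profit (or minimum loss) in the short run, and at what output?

Profit = -$148 at Q = 6

AVC = 21 - 12Q + 2Q^2 has its minimum $3 at Q = 3; price $93 clears that bar, so the firm operates.
With MC = 21 - 24Q + 6Q^2, P = MC on the upward-sloping part at Q* = 6.
TR = 93·6 = 558. TC = 580 + 126 = 706. Profit = 558 − 706 = -$148.
That loss of $148 beats the $580 the firm would lose by shutting down; producing recovers $432 of fixed cost.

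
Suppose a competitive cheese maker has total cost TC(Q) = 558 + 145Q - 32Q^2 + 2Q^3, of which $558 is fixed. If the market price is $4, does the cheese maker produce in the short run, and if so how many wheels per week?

From TC, MC = TC'(Q) = 145 - 64Q + 6Q^2 and AVC = VC/Q = 145 - 32Q + 2Q^2.
AVC hits its minimum where MC = AVC, at Q = 8, giving min AVC = 145 - 32·8 + 2·8^2 = $17.
P = $4 lies below min AVC = $17; no output level covers variable cost.
Shutting down limits the loss to fixed cost, $558.

Shut down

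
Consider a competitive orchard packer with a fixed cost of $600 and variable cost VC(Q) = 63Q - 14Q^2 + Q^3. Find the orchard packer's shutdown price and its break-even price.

Shutdown price = $14; break-even price = $83

Shutdown price = min AVC. AVC = 63 - 14Q + Q^2, with vertex at Q = 7 and minimum $14.
ATC = 600/Q + 63 - 14Q + Q^2. Setting dATC/dQ = −600/Q^2 − 14 + 2Q = 0 gives Q = 10 (since 2·10^3 − 14·10^2 = 600).
min ATC = 600/10 + 63 − 14·10 + 10^2 = $83. That is the break-even price.
Between these two prices the firm operates at a loss; above $83 it earns a profit.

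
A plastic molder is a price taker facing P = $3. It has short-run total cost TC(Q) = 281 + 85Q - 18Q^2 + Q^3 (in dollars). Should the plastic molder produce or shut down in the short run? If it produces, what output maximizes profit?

From TC, MC = TC'(Q) = 85 - 36Q + 3Q^2 and AVC = VC/Q = 85 - 18Q + Q^2.
AVC is minimized where dAVC/dQ = -18 + 2Q = 0, at Q = 9; min AVC = 85 - 18·9 + 9^2 = $4.
Since P = $3 < min AVC = $4, price fails to cover variable cost at any output.
Best response: produce nothing and absorb the $281 fixed cost.

Shut down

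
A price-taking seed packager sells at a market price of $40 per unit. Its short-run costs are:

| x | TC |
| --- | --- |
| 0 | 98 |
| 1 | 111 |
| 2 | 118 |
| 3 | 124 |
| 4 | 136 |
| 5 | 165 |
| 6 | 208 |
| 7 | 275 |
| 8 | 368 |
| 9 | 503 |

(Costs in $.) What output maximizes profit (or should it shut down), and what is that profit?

x = 5; profit = $35

Tabulate TR − TC: x=0: -98; x=1: -71; x=2: -38; x=3: -4; x=4: 24; x=5: 35; x=6: 32; x=7: 5; x=8: -48; x=9: -143.
Profit is maximized at x = 5. AVC there is 67/5 = $13.40 ≤ P, so producing beats shutting down (which would give -$98).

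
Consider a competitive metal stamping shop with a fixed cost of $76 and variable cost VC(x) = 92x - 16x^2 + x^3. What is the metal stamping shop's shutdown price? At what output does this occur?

$28 per unit, at x = 8

The firm shuts down when price falls below the minimum of average variable cost. AVC = VC/x = 92 - 16x + x^2.
dAVC/dx = -16 + 2x = 0 gives x = 8. min AVC = 92 - 16·8 + 8^2 = 28.
So the shutdown price is $28.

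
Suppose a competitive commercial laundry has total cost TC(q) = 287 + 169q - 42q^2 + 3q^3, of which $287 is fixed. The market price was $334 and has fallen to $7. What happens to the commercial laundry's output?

Output falls from 11 to 0 (the firm shuts down)

AVC = 169 - 42q + 3q^2, minimized at q = 7 where min AVC = $22. MC = 169 - 84q + 9q^2.
At P = $334 ≥ min AVC, set P = MC on the rising branch: q = 11.
At P = $7 < min AVC = $22, price no longer covers variable cost at any output, so the firm shuts down: q = 0.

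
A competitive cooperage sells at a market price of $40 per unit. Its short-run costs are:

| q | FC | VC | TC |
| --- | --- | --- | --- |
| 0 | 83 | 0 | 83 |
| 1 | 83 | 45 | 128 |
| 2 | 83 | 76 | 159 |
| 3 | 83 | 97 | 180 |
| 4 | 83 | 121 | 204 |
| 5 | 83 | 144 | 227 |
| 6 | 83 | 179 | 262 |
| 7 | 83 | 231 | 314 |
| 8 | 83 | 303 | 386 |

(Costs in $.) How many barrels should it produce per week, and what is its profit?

q = 6; profit = -$22

Tabulate TR − TC: q=0: -83; q=1: -88; q=2: -79; q=3: -60; q=4: -44; q=5: -27; q=6: -22; q=7: -34; q=8: -66.
Profit is maximized at q = 6. AVC there is 179/6 = $29.83 ≤ P, so producing beats shutting down (which would give -$83).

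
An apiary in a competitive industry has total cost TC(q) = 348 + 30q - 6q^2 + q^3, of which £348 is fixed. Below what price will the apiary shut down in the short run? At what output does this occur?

The shutdown price is the minimum of AVC. VC = 30q - 6q^2 + q^3, so AVC = 30 - 6q + q^2.
At the minimum of AVC, MC = AVC. MC = 30 - 12q + 3q^2; setting MC = AVC gives 2q^2 - 6q = 0, so q = 3. min AVC = 21.
The firm shuts down for any P below £21.

£21 per unit, at q = 3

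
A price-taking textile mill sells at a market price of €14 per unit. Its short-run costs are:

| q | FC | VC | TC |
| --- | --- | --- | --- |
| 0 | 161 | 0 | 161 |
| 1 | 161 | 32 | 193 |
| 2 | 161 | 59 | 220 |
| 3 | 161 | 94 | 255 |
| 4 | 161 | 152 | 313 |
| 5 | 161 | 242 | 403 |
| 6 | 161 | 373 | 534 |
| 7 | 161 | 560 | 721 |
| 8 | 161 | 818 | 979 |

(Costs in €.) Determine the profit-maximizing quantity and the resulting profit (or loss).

Tabulate TR − TC: q=0: -161; q=1: -179; q=2: -192; q=3: -213; q=4: -257; q=5: -333; q=6: -450; q=7: -623; q=8: -867.
Profit is highest at q = 0. Equivalently, the lowest AVC in the table is 59/2 ≈ €29.50 at q = 2, and P = €14 falls below it — price never covers variable cost, so the firm shuts down and loses only its fixed cost.

q = 0 (shut down); profit = -€161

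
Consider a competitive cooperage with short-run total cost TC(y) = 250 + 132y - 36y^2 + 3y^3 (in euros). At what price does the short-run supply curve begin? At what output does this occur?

The shutdown price is the minimum of AVC. VC = 132y - 36y^2 + 3y^3, so AVC = 132 - 36y + 3y^2.
dAVC/dy = -36 + 6y = 0 gives y = 6. min AVC = 132 - 36·6 + 3·6^2 = 24.
The firm shuts down for any P below €24.

€24 per unit, at y = 6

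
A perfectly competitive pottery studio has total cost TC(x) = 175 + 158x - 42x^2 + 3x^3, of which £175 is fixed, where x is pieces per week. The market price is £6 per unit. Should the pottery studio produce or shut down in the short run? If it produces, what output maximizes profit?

From TC, MC = TC'(x) = 158 - 84x + 9x^2 and AVC = VC/x = 158 - 42x + 3x^2.
AVC hits its minimum where MC = AVC, at x = 7, giving min AVC = 158 - 42·7 + 3·7^2 = £11.
P = £6 lies below min AVC = £11; no output level covers variable cost.
The firm minimizes its loss by shutting down and losing only its fixed cost of £175.

Shut down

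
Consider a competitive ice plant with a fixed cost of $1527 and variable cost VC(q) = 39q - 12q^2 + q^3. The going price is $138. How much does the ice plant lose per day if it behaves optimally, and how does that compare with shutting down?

AVC = 39 - 12q + q^2 has its minimum $3 at q = 6; price $138 clears that bar, so the firm operates.
MC = 39 - 24q + 3q^2. Setting P = MC and taking the root on the rising branch gives q* = 11.
TR = 138·11 = 1518. TC = 1527 + 308 = 1835. Profit = 1518 − 1835 = -$317.
By producing, the firm covers all variable cost plus $1210 of fixed cost; shutting down would lose the full $1527.

Profit = -$317 at q = 11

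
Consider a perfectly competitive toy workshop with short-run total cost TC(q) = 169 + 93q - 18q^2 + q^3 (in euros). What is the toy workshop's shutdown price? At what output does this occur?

Short-run supply begins at min AVC. From VC = 93q - 18q^2 + q^3, AVC = 93 - 18q + q^2.
At the minimum of AVC, MC = AVC. MC = 93 - 36q + 3q^2; setting MC = AVC gives 2q^2 - 18q = 0, so q = 9. min AVC = 12.
So the shutdown price is €12.

€12 per unit, at q = 9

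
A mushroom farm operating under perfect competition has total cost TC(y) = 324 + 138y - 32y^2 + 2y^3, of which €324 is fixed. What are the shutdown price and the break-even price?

Shutdown price = €10; break-even price = €48

Shutdown price = min AVC. AVC = 138 - 32y + 2y^2, with vertex at y = 8 and minimum €10.
ATC = 324/y + 138 - 32y + 2y^2. Setting dATC/dy = −324/y^2 − 32 + 4y = 0 gives y = 9 (since 4·9^3 − 32·9^2 = 324).
min ATC = 324/9 + 138 − 32·9 + 2·9^2 = €48. That is the break-even price.
For €10 ≤ P < €48 the firm produces at a loss; below €10 it shuts down.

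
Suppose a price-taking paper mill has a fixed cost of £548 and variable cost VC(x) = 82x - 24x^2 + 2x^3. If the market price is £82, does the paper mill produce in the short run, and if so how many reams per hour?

From TC, MC = TC'(x) = 82 - 48x + 6x^2 and AVC = VC/x = 82 - 24x + 2x^2.
The AVC parabola has its vertex at x = 24/4 = 6, where AVC = 82 - 24·6 + 2·6^2 = £10.
P = £82 exceeds min AVC = £10, so the firm stays open.
Solving P = MC: -48x + 6x^2 = 0 ⇒ x = 0 or 8. On the upward-sloping branch, x* = 8.
Check: AVC at x = 8 is £18 ≤ P, so revenue covers variable cost.
Profit = P·x − TC = 82·8 − 692 = -£36, a loss, but smaller than the £548 fixed cost the firm would lose by shutting down.

Produce at x = 8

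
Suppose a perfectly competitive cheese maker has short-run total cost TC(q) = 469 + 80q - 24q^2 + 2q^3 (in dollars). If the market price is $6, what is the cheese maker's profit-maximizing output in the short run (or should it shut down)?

Shut down

Variable cost is VC = 80q - 24q^2 + 2q^3, so AVC = VC/q = 80 - 24q + 2q^2 and MC = dTC/dq = 80 - 48q + 6q^2.
The AVC parabola has its vertex at q = 24/4 = 6, where AVC = 80 - 24·6 + 2·6^2 = $8.
P = $6 lies below min AVC = $8; no output level covers variable cost.
Best response: produce nothing and absorb the $469 fixed cost.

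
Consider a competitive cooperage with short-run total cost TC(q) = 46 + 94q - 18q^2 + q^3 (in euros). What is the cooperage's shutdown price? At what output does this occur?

€13 per unit, at q = 9

Short-run supply begins at min AVC. From VC = 94q - 18q^2 + q^3, AVC = 94 - 18q + q^2.
dAVC/dq = -18 + 2q = 0 gives q = 9. min AVC = 94 - 18·9 + 9^2 = 13.
For P < €13 the firm produces nothing.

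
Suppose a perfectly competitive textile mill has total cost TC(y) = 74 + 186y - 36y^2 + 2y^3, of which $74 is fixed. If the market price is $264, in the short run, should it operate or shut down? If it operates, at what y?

Variable cost is VC = 186y - 36y^2 + 2y^3, so AVC = VC/y = 186 - 36y + 2y^2 and MC = dTC/dy = 186 - 72y + 6y^2.
AVC hits its minimum where MC = AVC, at y = 9, giving min AVC = 186 - 36·9 + 2·9^2 = $24.
P = $264 exceeds min AVC = $24, so the firm stays open.
P = MC gives -78 - 72y + 6y^2 = 0, with roots -1 and 13. Take the larger (rising MC): y* = 13.
Check: AVC at y = 13 is $56 ≤ P, so revenue covers variable cost.
Profit = P·y − TC = 264·13 − 802 = $2630.

Produce at y = 13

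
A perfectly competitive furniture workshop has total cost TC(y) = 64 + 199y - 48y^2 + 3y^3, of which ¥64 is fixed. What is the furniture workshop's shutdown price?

The shutdown price is the minimum of AVC. VC = 199y - 48y^2 + 3y^3, so AVC = 199 - 48y + 3y^2.
At the minimum of AVC, MC = AVC. MC = 199 - 96y + 9y^2; setting MC = AVC gives 6y^2 - 48y = 0, so y = 8. min AVC = 7.
The firm shuts down for any P below ¥7.

¥7 per unit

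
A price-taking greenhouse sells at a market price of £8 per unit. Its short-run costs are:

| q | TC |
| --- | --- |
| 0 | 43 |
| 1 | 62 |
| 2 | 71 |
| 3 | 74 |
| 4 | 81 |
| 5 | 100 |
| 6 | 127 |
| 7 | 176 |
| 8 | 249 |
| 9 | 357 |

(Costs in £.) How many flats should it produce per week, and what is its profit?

q = 0 (shut down); profit = -£43

Profit at each row (π = 8q − TC): q=0: -43; q=1: -54; q=2: -55; q=3: -50; q=4: -49; q=5: -60; q=6: -79; q=7: -120; q=8: -185; q=9: -285.
Profit is highest at q = 0. Equivalently, the lowest AVC in the table is 38/4 ≈ £9.50 at q = 4, and P = £8 falls below it — price never covers variable cost, so the firm shuts down and loses only its fixed cost.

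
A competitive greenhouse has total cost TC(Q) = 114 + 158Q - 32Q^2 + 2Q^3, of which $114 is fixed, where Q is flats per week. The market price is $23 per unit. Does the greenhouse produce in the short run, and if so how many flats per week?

Shut down

Strip out fixed cost: VC = 158Q - 32Q^2 + 2Q^3. Then AVC = 158 - 32Q + 2Q^2 and MC = 158 - 64Q + 6Q^2.
AVC hits its minimum where MC = AVC, at Q = 8, giving min AVC = 158 - 32·8 + 2·8^2 = $30.
With P < min AVC ($23 < $30), every unit sold adds to the loss.
Shutting down limits the loss to fixed cost, $114.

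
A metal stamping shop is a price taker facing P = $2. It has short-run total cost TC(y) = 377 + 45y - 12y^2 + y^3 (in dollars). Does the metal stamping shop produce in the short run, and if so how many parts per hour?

Variable cost is VC = 45y - 12y^2 + y^3, so AVC = VC/y = 45 - 12y + y^2 and MC = dTC/dy = 45 - 24y + 3y^2.
AVC is minimized where dAVC/dy = -12 + 2y = 0, at y = 6; min AVC = 45 - 12·6 + 6^2 = $9.
P = $2 lies below min AVC = $9; no output level covers variable cost.
The firm minimizes its loss by shutting down and losing only its fixed cost of $377.

Shut down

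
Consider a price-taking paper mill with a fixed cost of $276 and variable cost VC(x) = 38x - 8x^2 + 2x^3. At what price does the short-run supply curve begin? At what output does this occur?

Short-run supply begins at min AVC. From VC = 38x - 8x^2 + 2x^3, AVC = 38 - 8x + 2x^2.
dAVC/dx = -8 + 4x = 0 gives x = 2. min AVC = 38 - 8·2 + 2·2^2 = 30.
The firm shuts down for any P below $30.

$30 per unit, at x = 2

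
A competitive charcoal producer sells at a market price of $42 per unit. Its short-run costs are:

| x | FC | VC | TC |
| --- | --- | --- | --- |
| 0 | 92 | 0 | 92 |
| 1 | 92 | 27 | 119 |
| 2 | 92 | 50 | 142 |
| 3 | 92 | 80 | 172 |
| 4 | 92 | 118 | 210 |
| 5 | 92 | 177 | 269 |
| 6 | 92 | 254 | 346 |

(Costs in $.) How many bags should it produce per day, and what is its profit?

x = 4; profit = -$42

Compute π = P·x − TC at each output: x=0: -92; x=1: -77; x=2: -58; x=3: -46; x=4: -42; x=5: -59; x=6: -94.
Profit is maximized at x = 4. AVC there is 118/4 = $29.50 ≤ P, so producing beats shutting down (which would give -$92).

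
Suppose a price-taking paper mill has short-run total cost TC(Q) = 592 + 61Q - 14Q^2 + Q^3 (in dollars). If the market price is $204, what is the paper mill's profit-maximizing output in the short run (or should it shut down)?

Produce at Q = 13

From TC, MC = TC'(Q) = 61 - 28Q + 3Q^2 and AVC = VC/Q = 61 - 14Q + Q^2.
AVC hits its minimum where MC = AVC, at Q = 7, giving min AVC = 61 - 14·7 + 7^2 = $12.
P = $204 exceeds min AVC = $12, so the firm stays open.
Set P = MC: 204 = 61 - 28Q + 3Q^2 → -143 - 28Q + 3Q^2 = 0. The roots are Q = -11/3 and Q = 13; the profit-maximizing output is on the rising part of MC, so Q* = 13.
Check: AVC at Q = 13 is $48 ≤ P, so revenue covers variable cost.
Profit = P·Q − TC = 204·13 − 1216 = $1436.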